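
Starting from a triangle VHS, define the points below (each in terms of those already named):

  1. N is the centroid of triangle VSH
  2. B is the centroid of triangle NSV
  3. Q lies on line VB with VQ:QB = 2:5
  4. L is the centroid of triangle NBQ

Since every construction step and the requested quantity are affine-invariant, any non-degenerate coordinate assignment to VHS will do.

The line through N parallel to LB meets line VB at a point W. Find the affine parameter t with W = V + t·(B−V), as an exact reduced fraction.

t = 12/7

Assign V = (0, 0), H = (1, 0), S = (0, 1) — the answer is frame-independent, so this choice is without loss of generality.
1. N is the centroid of triangle VSH ⇒ N = (1/3, 1/3)
2. B is the centroid of triangle NSV ⇒ B = (1/9, 4/9)
3. Q lies on line VB with VQ:QB = 2:5 ⇒ Q = (2/63, 8/63)
4. L is the centroid of triangle NBQ ⇒ L = (10/63, 19/63)
through N parallel to LB: direction (-1/21, 1/7); meets VB at W = (4/21, 16/21)
W = V + t·(B−V) with t = 12/7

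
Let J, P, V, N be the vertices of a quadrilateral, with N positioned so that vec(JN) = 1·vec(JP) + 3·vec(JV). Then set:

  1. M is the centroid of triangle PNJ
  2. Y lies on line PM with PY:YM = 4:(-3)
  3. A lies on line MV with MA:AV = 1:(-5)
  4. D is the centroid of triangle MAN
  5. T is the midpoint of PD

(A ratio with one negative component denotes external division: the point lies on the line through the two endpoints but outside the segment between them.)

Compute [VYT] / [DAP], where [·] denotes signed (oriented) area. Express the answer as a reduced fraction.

[VYT]:[DAP] = -97/4

Work in coordinates with J = (0, 0), P = (1, 0), V = (0, 1), N = (1, 3).
1. M is the centroid of triangle PNJ ⇒ M = (2/3, 1)
2. Y lies on line PM with PY:YM = 4:(-3) ⇒ Y = (-1/3, 4)
3. A lies on line MV with MA:AV = 1:(-5) ⇒ A = (5/6, 1)
4. D is the centroid of triangle MAN ⇒ D = (5/6, 5/3)
5. T is the midpoint of PD ⇒ T = (11/12, 5/6)
2·[VYT] = -97/36, 2·[DAP] = 1/9
[VYT]:[DAP] = -97/36:1/9 = -97/4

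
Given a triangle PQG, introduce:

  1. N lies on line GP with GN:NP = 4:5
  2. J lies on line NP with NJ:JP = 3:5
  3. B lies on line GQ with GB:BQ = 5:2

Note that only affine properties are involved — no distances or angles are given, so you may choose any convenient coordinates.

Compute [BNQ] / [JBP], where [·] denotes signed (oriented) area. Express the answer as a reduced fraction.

Work in coordinates with P = (0, 0), Q = (1, 0), G = (0, 1).
1. N lies on line GP with GN:NP = 4:5 ⇒ N = (0, 5/9)
2. J lies on line NP with NJ:JP = 3:5 ⇒ J = (0, 25/72)
3. B lies on line GQ with GB:BQ = 5:2 ⇒ B = (5/7, 2/7)
2·[BNQ] = 8/63, 2·[JBP] = -125/504
[BNQ]:[JBP] = 8/63:-125/504 = -64/125

[BNQ]:[JBP] = -64/125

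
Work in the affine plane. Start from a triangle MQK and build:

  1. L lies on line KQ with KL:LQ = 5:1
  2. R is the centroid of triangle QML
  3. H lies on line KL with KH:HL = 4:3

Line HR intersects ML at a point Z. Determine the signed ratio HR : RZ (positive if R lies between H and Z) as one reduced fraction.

HR:RZ = -52/7

Choose coordinates M = (0, 0), Q = (1, 0), K = (0, 1).
1. L lies on line KQ with KL:LQ = 5:1 ⇒ L = (5/6, 1/6)
2. R is the centroid of triangle QML ⇒ R = (11/18, 1/18)
3. H lies on line KL with KH:HL = 4:3 ⇒ H = (10/21, 11/21)
line HR meets ML at Z = (185/312, 37/312)
R = H + t·(Z−H) with t = 52/45, so HR:RZ = 52/45:-7/45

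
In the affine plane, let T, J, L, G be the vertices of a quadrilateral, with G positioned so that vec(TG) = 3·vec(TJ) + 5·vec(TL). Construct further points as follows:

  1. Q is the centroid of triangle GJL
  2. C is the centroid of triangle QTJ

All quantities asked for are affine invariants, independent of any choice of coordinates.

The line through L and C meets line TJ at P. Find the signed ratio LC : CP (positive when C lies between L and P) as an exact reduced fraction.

Choose coordinates T = (0, 0), J = (1, 0), L = (0, 1), G = (3, 5).
1. Q is the centroid of triangle GJL ⇒ Q = (4/3, 2)
2. C is the centroid of triangle QTJ ⇒ C = (7/9, 2/3)
line LC meets TJ at P = (7/3, 0)
C = L + t·(P−L) with t = 1/3, so LC:CP = 1/3:2/3

LC:CP = 1/2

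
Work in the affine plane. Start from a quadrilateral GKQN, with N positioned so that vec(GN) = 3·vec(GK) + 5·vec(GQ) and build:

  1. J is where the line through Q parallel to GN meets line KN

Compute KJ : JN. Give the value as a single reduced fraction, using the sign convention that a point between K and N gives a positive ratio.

KJ:JN = -8/3

Assign G = (0, 0), K = (1, 0), Q = (0, 1), N = (3, 5) — the answer is frame-independent, so this choice is without loss of generality.
1. J is where the line through Q parallel to GN meets line KN ⇒ J = (21/5, 8)
J = K + t·(N−K) with t = 8/5, so KJ:JN = t:(1−t) = 8/5:-3/5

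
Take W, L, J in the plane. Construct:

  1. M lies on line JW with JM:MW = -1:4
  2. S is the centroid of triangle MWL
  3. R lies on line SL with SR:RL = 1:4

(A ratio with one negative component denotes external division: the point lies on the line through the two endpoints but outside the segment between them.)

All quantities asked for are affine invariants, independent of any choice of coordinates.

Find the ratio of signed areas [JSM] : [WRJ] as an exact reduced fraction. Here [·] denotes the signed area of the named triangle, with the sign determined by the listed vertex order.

[JSM]:[WRJ] = 5/21

Work in coordinates with W = (0, 0), L = (1, 0), J = (0, 1).
1. M lies on line JW with JM:MW = -1:4 ⇒ M = (0, 4/3)
2. S is the centroid of triangle MWL ⇒ S = (1/3, 4/9)
3. R lies on line SL with SR:RL = 1:4 ⇒ R = (7/15, 16/45)
2·[JSM] = 1/9, 2·[WRJ] = 7/15
[JSM]:[WRJ] = 1/9:7/15 = 5/21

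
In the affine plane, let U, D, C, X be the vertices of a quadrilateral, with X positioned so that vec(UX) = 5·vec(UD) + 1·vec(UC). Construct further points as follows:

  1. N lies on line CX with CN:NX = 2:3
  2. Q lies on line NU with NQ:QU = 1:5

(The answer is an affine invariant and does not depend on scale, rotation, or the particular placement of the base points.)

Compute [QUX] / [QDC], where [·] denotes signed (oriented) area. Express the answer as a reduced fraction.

[QUX]:[QDC] = -5/3

Assign U = (0, 0), D = (1, 0), C = (0, 1), X = (5, 1) — the answer is frame-independent, so this choice is without loss of generality.
1. N lies on line CX with CN:NX = 2:3 ⇒ N = (2, 1)
2. Q lies on line NU with NQ:QU = 1:5 ⇒ Q = (5/3, 5/6)
2·[QUX] = 5/2, 2·[QDC] = -3/2
[QUX]:[QDC] = 5/2:-3/2 = -5/3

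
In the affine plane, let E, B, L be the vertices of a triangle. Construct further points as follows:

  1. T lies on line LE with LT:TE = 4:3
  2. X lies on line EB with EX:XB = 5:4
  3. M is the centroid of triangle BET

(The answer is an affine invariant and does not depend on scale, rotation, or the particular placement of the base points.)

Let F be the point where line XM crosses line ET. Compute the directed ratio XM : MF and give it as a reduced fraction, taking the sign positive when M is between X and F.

Set E = (0, 0), B = (1, 0), L = (0, 1); any affine frame gives the same invariant.
1. T lies on line LE with LT:TE = 4:3 ⇒ T = (0, 3/7)
2. X lies on line EB with EX:XB = 5:4 ⇒ X = (5/9, 0)
3. M is the centroid of triangle BET ⇒ M = (1/3, 1/7)
line XM meets ET at F = (0, 5/14)
M = X + t·(F−X) with t = 2/5, so XM:MF = 2/5:3/5

XM:MF = 2/3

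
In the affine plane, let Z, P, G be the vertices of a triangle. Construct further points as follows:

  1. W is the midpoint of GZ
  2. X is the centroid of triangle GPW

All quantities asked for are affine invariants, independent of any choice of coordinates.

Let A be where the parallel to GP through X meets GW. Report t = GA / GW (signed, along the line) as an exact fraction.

Work in coordinates with Z = (0, 0), P = (1, 0), G = (0, 1).
1. W is the midpoint of GZ ⇒ W = (0, 1/2)
2. X is the centroid of triangle GPW ⇒ X = (1/3, 1/2)
through X parallel to GP: direction (1, -1); meets GW at A = (0, 5/6)
A = G + t·(W−G) with t = 1/3

t = 1/3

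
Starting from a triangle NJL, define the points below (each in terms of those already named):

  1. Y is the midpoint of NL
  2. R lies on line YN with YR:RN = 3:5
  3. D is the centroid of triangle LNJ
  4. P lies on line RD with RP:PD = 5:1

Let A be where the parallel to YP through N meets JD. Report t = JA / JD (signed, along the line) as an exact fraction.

t = 49/6

Work in coordinates with N = (0, 0), J = (1, 0), L = (0, 1).
1. Y is the midpoint of NL ⇒ Y = (0, 1/2)
2. R lies on line YN with YR:RN = 3:5 ⇒ R = (0, 5/16)
3. D is the centroid of triangle LNJ ⇒ D = (1/3, 1/3)
4. P lies on line RD with RP:PD = 5:1 ⇒ P = (5/18, 95/288)
through N parallel to YP: direction (5/18, -49/288); meets JD at A = (-40/9, 49/18)
A = J + t·(D−J) with t = 49/6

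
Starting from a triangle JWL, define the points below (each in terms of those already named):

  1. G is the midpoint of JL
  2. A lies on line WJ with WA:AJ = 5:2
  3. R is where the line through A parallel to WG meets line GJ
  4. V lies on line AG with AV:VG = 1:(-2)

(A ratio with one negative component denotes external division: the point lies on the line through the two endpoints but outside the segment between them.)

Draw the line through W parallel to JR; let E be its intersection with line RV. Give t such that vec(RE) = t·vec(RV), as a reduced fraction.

Work in coordinates with J = (0, 0), W = (1, 0), L = (0, 1).
1. G is the midpoint of JL ⇒ G = (0, 1/2)
2. A lies on line WJ with WA:AJ = 5:2 ⇒ A = (2/7, 0)
3. R is where the line through A parallel to WG meets line GJ ⇒ R = (0, 1/7)
4. V lies on line AG with AV:VG = 1:(-2) ⇒ V = (4/7, -1/2)
through W parallel to JR: direction (0, 1/7); meets RV at E = (1, -55/56)
E = R + t·(V−R) with t = 7/4

t = 7/4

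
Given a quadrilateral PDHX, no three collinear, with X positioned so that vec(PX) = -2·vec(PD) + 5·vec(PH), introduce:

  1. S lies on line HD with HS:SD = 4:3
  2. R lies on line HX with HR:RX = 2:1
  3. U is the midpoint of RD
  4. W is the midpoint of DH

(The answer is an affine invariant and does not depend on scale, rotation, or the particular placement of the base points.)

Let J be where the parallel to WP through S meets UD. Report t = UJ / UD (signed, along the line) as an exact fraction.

t = 5/7

Assign P = (0, 0), D = (1, 0), H = (0, 1), X = (-2, 5) — the answer is frame-independent, so this choice is without loss of generality.
1. S lies on line HD with HS:SD = 4:3 ⇒ S = (4/7, 3/7)
2. R lies on line HX with HR:RX = 2:1 ⇒ R = (-4/3, 11/3)
3. U is the midpoint of RD ⇒ U = (-1/6, 11/6)
4. W is the midpoint of DH ⇒ W = (1/2, 1/2)
through S parallel to WP: direction (-1/2, -1/2); meets UD at J = (2/3, 11/21)
J = U + t·(D−U) with t = 5/7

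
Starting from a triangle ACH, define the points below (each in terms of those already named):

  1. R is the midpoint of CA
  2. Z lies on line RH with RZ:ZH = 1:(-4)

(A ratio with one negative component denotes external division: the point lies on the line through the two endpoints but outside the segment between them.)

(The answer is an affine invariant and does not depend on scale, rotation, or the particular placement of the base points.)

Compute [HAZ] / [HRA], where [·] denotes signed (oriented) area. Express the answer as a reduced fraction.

[HAZ]:[HRA] = -4/3

Choose coordinates A = (0, 0), C = (1, 0), H = (0, 1).
1. R is the midpoint of CA ⇒ R = (1/2, 0)
2. Z lies on line RH with RZ:ZH = 1:(-4) ⇒ Z = (2/3, -1/3)
2·[HAZ] = 2/3, 2·[HRA] = -1/2
[HAZ]:[HRA] = 2/3:-1/2 = -4/3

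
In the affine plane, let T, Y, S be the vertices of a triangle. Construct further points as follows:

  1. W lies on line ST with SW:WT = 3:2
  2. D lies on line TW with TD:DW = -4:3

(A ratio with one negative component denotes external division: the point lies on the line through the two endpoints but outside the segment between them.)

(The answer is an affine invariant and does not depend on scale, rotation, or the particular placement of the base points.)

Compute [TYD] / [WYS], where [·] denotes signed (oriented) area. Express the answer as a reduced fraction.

[TYD]:[WYS] = 8/3

Set T = (0, 0), Y = (1, 0), S = (0, 1); any affine frame gives the same invariant.
1. W lies on line ST with SW:WT = 3:2 ⇒ W = (0, 2/5)
2. D lies on line TW with TD:DW = -4:3 ⇒ D = (0, 8/5)
2·[TYD] = 8/5, 2·[WYS] = 3/5
[TYD]:[WYS] = 8/5:3/5 = 8/3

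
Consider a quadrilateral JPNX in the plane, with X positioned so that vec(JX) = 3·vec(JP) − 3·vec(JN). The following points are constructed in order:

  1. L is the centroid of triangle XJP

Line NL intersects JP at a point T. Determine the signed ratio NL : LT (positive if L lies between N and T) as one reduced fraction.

Work in coordinates with J = (0, 0), P = (1, 0), N = (0, 1), X = (3, -3).
1. L is the centroid of triangle XJP ⇒ L = (4/3, -1)
line NL meets JP at T = (2/3, 0)
L = N + t·(T−N) with t = 2, so NL:LT = 2:-1

NL:LT = -2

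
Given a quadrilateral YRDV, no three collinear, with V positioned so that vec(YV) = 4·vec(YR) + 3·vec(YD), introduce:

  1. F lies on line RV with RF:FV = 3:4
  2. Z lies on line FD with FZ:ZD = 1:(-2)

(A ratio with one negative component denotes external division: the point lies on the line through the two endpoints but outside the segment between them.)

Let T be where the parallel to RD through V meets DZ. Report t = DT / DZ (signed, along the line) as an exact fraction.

t = 7/6

Set Y = (0, 0), R = (1, 0), D = (0, 1), V = (4, 3); any affine frame gives the same invariant.
1. F lies on line RV with RF:FV = 3:4 ⇒ F = (16/7, 9/7)
2. Z lies on line FD with FZ:ZD = 1:(-2) ⇒ Z = (32/7, 11/7)
through V parallel to RD: direction (-1, 1); meets DZ at T = (16/3, 5/3)
T = D + t·(Z−D) with t = 7/6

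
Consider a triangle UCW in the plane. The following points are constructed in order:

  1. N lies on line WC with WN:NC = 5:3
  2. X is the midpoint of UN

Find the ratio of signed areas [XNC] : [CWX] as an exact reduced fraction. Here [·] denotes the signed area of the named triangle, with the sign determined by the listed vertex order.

Set U = (0, 0), C = (1, 0), W = (0, 1); any affine frame gives the same invariant.
1. N lies on line WC with WN:NC = 5:3 ⇒ N = (5/8, 3/8)
2. X is the midpoint of UN ⇒ X = (5/16, 3/16)
2·[XNC] = -3/16, 2·[CWX] = 1/2
[XNC]:[CWX] = -3/16:1/2 = -3/8

[XNC]:[CWX] = -3/8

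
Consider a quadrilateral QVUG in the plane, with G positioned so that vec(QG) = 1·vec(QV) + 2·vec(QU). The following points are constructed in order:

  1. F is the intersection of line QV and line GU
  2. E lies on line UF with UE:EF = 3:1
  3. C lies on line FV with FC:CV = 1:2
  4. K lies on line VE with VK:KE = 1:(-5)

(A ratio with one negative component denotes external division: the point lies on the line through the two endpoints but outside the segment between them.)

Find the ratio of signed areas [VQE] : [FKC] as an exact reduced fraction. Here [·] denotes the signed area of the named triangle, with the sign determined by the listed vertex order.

Assign Q = (0, 0), V = (1, 0), U = (0, 1), G = (1, 2) — the answer is frame-independent, so this choice is without loss of generality.
1. F is the intersection of line QV and line GU ⇒ F = (-1, 0)
2. E lies on line UF with UE:EF = 3:1 ⇒ E = (-3/4, 1/4)
3. C lies on line FV with FC:CV = 1:2 ⇒ C = (-1/3, 0)
4. K lies on line VE with VK:KE = 1:(-5) ⇒ K = (23/16, -1/16)
2·[VQE] = -1/4, 2·[FKC] = 1/24
[VQE]:[FKC] = -1/4:1/24 = -6

[VQE]:[FKC] = -6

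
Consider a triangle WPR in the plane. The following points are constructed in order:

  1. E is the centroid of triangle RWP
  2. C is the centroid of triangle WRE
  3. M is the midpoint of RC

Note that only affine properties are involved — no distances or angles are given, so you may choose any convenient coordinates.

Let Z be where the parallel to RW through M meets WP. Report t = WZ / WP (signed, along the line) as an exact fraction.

t = 1/18

Assign W = (0, 0), P = (1, 0), R = (0, 1) — the answer is frame-independent, so this choice is without loss of generality.
1. E is the centroid of triangle RWP ⇒ E = (1/3, 1/3)
2. C is the centroid of triangle WRE ⇒ C = (1/9, 4/9)
3. M is the midpoint of RC ⇒ M = (1/18, 13/18)
through M parallel to RW: direction (0, -1); meets WP at Z = (1/18, 0)
Z = W + t·(P−W) with t = 1/18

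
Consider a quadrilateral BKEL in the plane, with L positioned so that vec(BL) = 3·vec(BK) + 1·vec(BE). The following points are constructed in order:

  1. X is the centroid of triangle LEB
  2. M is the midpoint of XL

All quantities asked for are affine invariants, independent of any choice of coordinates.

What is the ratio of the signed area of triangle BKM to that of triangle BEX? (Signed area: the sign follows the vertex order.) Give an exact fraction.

[BKM]:[BEX] = -5/6

Set B = (0, 0), K = (1, 0), E = (0, 1), L = (3, 1); any affine frame gives the same invariant.
1. X is the centroid of triangle LEB ⇒ X = (1, 2/3)
2. M is the midpoint of XL ⇒ M = (2, 5/6)
2·[BKM] = 5/6, 2·[BEX] = -1
[BKM]:[BEX] = 5/6:-1 = -5/6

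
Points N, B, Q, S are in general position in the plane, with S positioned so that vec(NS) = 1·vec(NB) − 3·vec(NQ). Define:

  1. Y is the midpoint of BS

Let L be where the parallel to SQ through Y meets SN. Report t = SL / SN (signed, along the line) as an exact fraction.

t = -3/2

Assign N = (0, 0), B = (1, 0), Q = (0, 1), S = (1, -3) — the answer is frame-independent, so this choice is without loss of generality.
1. Y is the midpoint of BS ⇒ Y = (1, -3/2)
through Y parallel to SQ: direction (-1, 4); meets SN at L = (5/2, -15/2)
L = S + t·(N−S) with t = -3/2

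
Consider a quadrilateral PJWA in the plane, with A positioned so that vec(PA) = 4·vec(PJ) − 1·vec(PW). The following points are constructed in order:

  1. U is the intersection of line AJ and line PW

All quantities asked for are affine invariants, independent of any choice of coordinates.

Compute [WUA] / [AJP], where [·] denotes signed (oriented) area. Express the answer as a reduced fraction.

Set P = (0, 0), J = (1, 0), W = (0, 1), A = (4, -1); any affine frame gives the same invariant.
1. U is the intersection of line AJ and line PW ⇒ U = (0, 1/3)
2·[WUA] = 8/3, 2·[AJP] = 1
[WUA]:[AJP] = 8/3:1 = 8/3

[WUA]:[AJP] = 8/3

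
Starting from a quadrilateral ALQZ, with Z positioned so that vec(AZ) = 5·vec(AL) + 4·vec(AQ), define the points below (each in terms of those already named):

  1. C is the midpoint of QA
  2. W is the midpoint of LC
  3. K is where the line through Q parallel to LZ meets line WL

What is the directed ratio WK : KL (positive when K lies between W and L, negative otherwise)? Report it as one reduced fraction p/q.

Work in coordinates with A = (0, 0), L = (1, 0), Q = (0, 1), Z = (5, 4).
1. C is the midpoint of QA ⇒ C = (0, 1/2)
2. W is the midpoint of LC ⇒ W = (1/2, 1/4)
3. K is where the line through Q parallel to LZ meets line WL ⇒ K = (-1/3, 2/3)
K = W + t·(L−W) with t = -5/3, so WK:KL = t:(1−t) = -5/3:8/3

WK:KL = -5/8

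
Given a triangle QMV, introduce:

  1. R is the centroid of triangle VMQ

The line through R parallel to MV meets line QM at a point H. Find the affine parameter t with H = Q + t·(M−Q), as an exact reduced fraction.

Assign Q = (0, 0), M = (1, 0), V = (0, 1) — the answer is frame-independent, so this choice is without loss of generality.
1. R is the centroid of triangle VMQ ⇒ R = (1/3, 1/3)
through R parallel to MV: direction (-1, 1); meets QM at H = (2/3, 0)
H = Q + t·(M−Q) with t = 2/3

t = 2/3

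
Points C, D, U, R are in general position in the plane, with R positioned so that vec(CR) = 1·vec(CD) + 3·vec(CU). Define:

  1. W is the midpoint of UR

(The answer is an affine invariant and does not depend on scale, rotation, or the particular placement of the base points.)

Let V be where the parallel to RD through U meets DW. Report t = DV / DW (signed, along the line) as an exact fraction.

t = 2

Assign C = (0, 0), D = (1, 0), U = (0, 1), R = (1, 3) — the answer is frame-independent, so this choice is without loss of generality.
1. W is the midpoint of UR ⇒ W = (1/2, 2)
through U parallel to RD: direction (0, -3); meets DW at V = (0, 4)
V = D + t·(W−D) with t = 2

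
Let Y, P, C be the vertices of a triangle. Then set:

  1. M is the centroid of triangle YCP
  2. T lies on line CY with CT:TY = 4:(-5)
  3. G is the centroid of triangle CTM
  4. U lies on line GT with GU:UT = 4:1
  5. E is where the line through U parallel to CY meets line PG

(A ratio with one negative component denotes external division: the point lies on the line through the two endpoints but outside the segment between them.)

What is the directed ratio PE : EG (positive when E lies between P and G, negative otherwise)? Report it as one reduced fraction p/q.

PE:EG = -11

Set Y = (0, 0), P = (1, 0), C = (0, 1); any affine frame gives the same invariant.
1. M is the centroid of triangle YCP ⇒ M = (1/3, 1/3)
2. T lies on line CY with CT:TY = 4:(-5) ⇒ T = (0, 5)
3. G is the centroid of triangle CTM ⇒ G = (1/9, 19/9)
4. U lies on line GT with GU:UT = 4:1 ⇒ U = (1/45, 199/45)
5. E is where the line through U parallel to CY meets line PG ⇒ E = (1/45, 209/90)
E = P + t·(G−P) with t = 11/10, so PE:EG = t:(1−t) = 11/10:-1/10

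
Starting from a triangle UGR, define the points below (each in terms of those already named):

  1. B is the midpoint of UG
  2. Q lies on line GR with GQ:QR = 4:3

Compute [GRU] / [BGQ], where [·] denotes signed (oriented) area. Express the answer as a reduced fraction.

Choose coordinates U = (0, 0), G = (1, 0), R = (0, 1).
1. B is the midpoint of UG ⇒ B = (1/2, 0)
2. Q lies on line GR with GQ:QR = 4:3 ⇒ Q = (3/7, 4/7)
2·[GRU] = 1, 2·[BGQ] = 2/7
[GRU]:[BGQ] = 1:2/7 = 7/2

[GRU]:[BGQ] = 7/2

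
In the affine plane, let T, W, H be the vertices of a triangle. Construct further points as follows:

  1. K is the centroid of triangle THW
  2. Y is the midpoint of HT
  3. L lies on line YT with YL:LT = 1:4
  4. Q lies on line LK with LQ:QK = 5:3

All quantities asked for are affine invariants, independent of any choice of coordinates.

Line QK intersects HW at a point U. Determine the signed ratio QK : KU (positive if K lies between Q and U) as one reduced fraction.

Work in coordinates with T = (0, 0), W = (1, 0), H = (0, 1).
1. K is the centroid of triangle THW ⇒ K = (1/3, 1/3)
2. Y is the midpoint of HT ⇒ Y = (0, 1/2)
3. L lies on line YT with YL:LT = 1:4 ⇒ L = (0, 2/5)
4. Q lies on line LK with LQ:QK = 5:3 ⇒ Q = (5/24, 43/120)
line QK meets HW at U = (3/4, 1/4)
K = Q + t·(U−Q) with t = 3/13, so QK:KU = 3/13:10/13

QK:KU = 3/10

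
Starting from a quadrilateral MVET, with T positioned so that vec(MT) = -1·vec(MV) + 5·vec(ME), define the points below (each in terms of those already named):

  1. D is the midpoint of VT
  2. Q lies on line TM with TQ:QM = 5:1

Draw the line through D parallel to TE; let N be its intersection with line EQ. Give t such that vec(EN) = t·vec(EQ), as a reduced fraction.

Set M = (0, 0), V = (1, 0), E = (0, 1), T = (-1, 5); any affine frame gives the same invariant.
1. D is the midpoint of VT ⇒ D = (0, 5/2)
2. Q lies on line TM with TQ:QM = 5:1 ⇒ Q = (-1/6, 5/6)
through D parallel to TE: direction (1, -4); meets EQ at N = (3/10, 13/10)
N = E + t·(Q−E) with t = -9/5

t = -9/5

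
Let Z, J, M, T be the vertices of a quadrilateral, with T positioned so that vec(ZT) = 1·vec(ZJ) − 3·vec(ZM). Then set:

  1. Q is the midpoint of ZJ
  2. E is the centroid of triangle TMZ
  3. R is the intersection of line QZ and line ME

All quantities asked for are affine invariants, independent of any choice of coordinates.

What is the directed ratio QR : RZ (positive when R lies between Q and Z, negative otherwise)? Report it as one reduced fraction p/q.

Assign Z = (0, 0), J = (1, 0), M = (0, 1), T = (1, -3) — the answer is frame-independent, so this choice is without loss of generality.
1. Q is the midpoint of ZJ ⇒ Q = (1/2, 0)
2. E is the centroid of triangle TMZ ⇒ E = (1/3, -2/3)
3. R is the intersection of line QZ and line ME ⇒ R = (1/5, 0)
R = Q + t·(Z−Q) with t = 3/5, so QR:RZ = t:(1−t) = 3/5:2/5

QR:RZ = 3/2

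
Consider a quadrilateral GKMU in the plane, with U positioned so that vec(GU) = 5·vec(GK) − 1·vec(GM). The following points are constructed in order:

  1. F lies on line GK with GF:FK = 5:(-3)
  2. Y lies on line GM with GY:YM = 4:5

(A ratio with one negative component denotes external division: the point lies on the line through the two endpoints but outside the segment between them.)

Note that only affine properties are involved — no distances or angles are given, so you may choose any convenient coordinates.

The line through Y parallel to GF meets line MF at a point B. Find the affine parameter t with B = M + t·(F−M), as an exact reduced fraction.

t = 5/9

Work in coordinates with G = (0, 0), K = (1, 0), M = (0, 1), U = (5, -1).
1. F lies on line GK with GF:FK = 5:(-3) ⇒ F = (5/2, 0)
2. Y lies on line GM with GY:YM = 4:5 ⇒ Y = (0, 4/9)
through Y parallel to GF: direction (5/2, 0); meets MF at B = (25/18, 4/9)
B = M + t·(F−M) with t = 5/9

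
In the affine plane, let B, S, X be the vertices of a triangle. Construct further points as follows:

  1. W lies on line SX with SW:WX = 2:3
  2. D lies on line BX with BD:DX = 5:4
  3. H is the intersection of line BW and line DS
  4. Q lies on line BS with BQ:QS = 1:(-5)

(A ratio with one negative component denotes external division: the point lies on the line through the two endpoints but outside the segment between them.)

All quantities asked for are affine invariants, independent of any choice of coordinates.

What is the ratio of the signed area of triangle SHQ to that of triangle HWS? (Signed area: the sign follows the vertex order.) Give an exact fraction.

Set B = (0, 0), S = (1, 0), X = (0, 1); any affine frame gives the same invariant.
1. W lies on line SX with SW:WX = 2:3 ⇒ W = (3/5, 2/5)
2. D lies on line BX with BD:DX = 5:4 ⇒ D = (0, 5/9)
3. H is the intersection of line BW and line DS ⇒ H = (5/11, 10/33)
4. Q lies on line BS with BQ:QS = 1:(-5) ⇒ Q = (-1/4, 0)
2·[SHQ] = 25/66, 2·[HWS] = -16/165
[SHQ]:[HWS] = 25/66:-16/165 = -125/32

[SHQ]:[HWS] = -125/32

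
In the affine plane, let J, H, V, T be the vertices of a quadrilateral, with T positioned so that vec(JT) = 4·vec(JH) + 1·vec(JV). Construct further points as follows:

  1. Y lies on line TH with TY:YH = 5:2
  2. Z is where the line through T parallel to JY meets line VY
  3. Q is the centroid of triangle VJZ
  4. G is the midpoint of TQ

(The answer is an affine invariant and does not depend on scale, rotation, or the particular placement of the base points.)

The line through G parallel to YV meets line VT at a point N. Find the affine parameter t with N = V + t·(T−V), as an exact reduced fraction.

Choose coordinates J = (0, 0), H = (1, 0), V = (0, 1), T = (4, 1).
1. Y lies on line TH with TY:YH = 5:2 ⇒ Y = (13/7, 2/7)
2. Z is where the line through T parallel to JY meets line VY ⇒ Z = (8/7, 51/91)
3. Q is the centroid of triangle VJZ ⇒ Q = (8/21, 142/273)
4. G is the midpoint of TQ ⇒ G = (46/21, 415/546)
through G parallel to YV: direction (-13/7, 5/7); meets VT at N = (47/30, 1)
N = V + t·(T−V) with t = 47/120

t = 47/120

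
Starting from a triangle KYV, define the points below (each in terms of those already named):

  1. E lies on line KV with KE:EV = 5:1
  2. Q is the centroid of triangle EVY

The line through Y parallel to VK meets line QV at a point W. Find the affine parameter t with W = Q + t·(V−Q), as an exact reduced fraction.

t = -2

Work in coordinates with K = (0, 0), Y = (1, 0), V = (0, 1).
1. E lies on line KV with KE:EV = 5:1 ⇒ E = (0, 5/6)
2. Q is the centroid of triangle EVY ⇒ Q = (1/3, 11/18)
through Y parallel to VK: direction (0, -1); meets QV at W = (1, -1/6)
W = Q + t·(V−Q) with t = -2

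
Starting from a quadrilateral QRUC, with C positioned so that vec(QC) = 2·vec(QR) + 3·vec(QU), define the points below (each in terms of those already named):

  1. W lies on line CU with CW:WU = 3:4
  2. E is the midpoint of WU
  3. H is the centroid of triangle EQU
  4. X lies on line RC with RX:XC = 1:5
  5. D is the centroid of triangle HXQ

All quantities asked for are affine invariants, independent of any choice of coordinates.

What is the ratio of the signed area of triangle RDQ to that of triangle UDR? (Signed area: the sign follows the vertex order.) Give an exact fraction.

[RDQ]:[UDR] = 19/4

Assign Q = (0, 0), R = (1, 0), U = (0, 1), C = (2, 3) — the answer is frame-independent, so this choice is without loss of generality.
1. W lies on line CU with CW:WU = 3:4 ⇒ W = (8/7, 15/7)
2. E is the midpoint of WU ⇒ E = (4/7, 11/7)
3. H is the centroid of triangle EQU ⇒ H = (4/21, 6/7)
4. X lies on line RC with RX:XC = 1:5 ⇒ X = (7/6, 1/2)
5. D is the centroid of triangle HXQ ⇒ D = (19/42, 19/42)
2·[RDQ] = 19/42, 2·[UDR] = 2/21
[RDQ]:[UDR] = 19/42:2/21 = 19/4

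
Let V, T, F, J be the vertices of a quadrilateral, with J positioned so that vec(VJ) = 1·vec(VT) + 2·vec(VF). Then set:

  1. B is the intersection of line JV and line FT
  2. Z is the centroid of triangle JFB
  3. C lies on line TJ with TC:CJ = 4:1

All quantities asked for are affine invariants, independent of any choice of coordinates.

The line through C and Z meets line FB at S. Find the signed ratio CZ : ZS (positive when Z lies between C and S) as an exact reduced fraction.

Work in coordinates with V = (0, 0), T = (1, 0), F = (0, 1), J = (1, 2).
1. B is the intersection of line JV and line FT ⇒ B = (1/3, 2/3)
2. Z is the centroid of triangle JFB ⇒ Z = (4/9, 11/9)
3. C lies on line TJ with TC:CJ = 4:1 ⇒ C = (1, 8/5)
line CZ meets FB at S = (1/21, 20/21)
Z = C + t·(S−C) with t = 7/12, so CZ:ZS = 7/12:5/12

CZ:ZS = 7/5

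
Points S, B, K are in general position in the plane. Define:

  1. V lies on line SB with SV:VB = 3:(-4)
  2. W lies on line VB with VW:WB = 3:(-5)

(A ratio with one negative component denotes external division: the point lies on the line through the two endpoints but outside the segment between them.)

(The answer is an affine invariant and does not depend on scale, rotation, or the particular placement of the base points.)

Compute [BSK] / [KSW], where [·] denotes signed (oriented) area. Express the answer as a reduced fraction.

Choose coordinates S = (0, 0), B = (1, 0), K = (0, 1).
1. V lies on line SB with SV:VB = 3:(-4) ⇒ V = (-3, 0)
2. W lies on line VB with VW:WB = 3:(-5) ⇒ W = (-9, 0)
2·[BSK] = -1, 2·[KSW] = -9
[BSK]:[KSW] = -1:-9 = 1/9

[BSK]:[KSW] = 1/9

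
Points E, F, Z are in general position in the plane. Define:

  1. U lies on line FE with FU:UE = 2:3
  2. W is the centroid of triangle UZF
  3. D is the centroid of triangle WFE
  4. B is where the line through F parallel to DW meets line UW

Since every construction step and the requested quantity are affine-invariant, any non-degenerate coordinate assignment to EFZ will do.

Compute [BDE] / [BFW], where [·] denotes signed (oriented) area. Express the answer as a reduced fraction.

Choose coordinates E = (0, 0), F = (1, 0), Z = (0, 1).
1. U lies on line FE with FU:UE = 2:3 ⇒ U = (3/5, 0)
2. W is the centroid of triangle UZF ⇒ W = (8/15, 1/3)
3. D is the centroid of triangle WFE ⇒ D = (23/45, 1/9)
4. B is where the line through F parallel to DW meets line UW ⇒ B = (13/15, -4/3)
2·[BDE] = 7/9, 2·[BFW] = 2/3
[BDE]:[BFW] = 7/9:2/3 = 7/6

[BDE]:[BFW] = 7/6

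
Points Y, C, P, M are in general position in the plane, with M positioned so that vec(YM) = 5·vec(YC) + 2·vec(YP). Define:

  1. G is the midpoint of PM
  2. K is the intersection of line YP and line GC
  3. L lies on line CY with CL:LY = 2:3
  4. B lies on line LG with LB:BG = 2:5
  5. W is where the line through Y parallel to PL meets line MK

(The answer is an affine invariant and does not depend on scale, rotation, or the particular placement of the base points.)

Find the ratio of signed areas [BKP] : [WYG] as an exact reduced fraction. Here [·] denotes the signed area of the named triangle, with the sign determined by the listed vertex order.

[BKP]:[WYG] = 32/35

Work in coordinates with Y = (0, 0), C = (1, 0), P = (0, 1), M = (5, 2).
1. G is the midpoint of PM ⇒ G = (5/2, 3/2)
2. K is the intersection of line YP and line GC ⇒ K = (0, -1)
3. L lies on line CY with CL:LY = 2:3 ⇒ L = (3/5, 0)
4. B lies on line LG with LB:BG = 2:5 ⇒ B = (8/7, 3/7)
5. W is where the line through Y parallel to PL meets line MK ⇒ W = (15/34, -25/34)
2·[BKP] = -16/7, 2·[WYG] = -5/2
[BKP]:[WYG] = -16/7:-5/2 = 32/35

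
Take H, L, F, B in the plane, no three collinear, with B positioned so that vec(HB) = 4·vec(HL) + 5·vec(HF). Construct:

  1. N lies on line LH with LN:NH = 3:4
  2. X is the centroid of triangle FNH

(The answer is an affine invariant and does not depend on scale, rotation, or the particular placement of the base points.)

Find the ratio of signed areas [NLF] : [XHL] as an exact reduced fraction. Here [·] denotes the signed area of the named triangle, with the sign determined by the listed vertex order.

[NLF]:[XHL] = 9/7

Work in coordinates with H = (0, 0), L = (1, 0), F = (0, 1), B = (4, 5).
1. N lies on line LH with LN:NH = 3:4 ⇒ N = (4/7, 0)
2. X is the centroid of triangle FNH ⇒ X = (4/21, 1/3)
2·[NLF] = 3/7, 2·[XHL] = 1/3
[NLF]:[XHL] = 3/7:1/3 = 9/7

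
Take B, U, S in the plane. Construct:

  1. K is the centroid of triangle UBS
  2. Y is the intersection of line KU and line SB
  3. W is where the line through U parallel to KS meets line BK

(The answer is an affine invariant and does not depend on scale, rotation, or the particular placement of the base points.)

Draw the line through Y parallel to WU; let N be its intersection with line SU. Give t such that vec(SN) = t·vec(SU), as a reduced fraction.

Set B = (0, 0), U = (1, 0), S = (0, 1); any affine frame gives the same invariant.
1. K is the centroid of triangle UBS ⇒ K = (1/3, 1/3)
2. Y is the intersection of line KU and line SB ⇒ Y = (0, 1/2)
3. W is where the line through U parallel to KS meets line BK ⇒ W = (2/3, 2/3)
through Y parallel to WU: direction (1/3, -2/3); meets SU at N = (-1/2, 3/2)
N = S + t·(U−S) with t = -1/2

t = -1/2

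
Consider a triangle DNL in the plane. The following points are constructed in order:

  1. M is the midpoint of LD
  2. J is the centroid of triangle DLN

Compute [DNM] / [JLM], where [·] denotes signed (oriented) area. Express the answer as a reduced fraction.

Assign D = (0, 0), N = (1, 0), L = (0, 1) — the answer is frame-independent, so this choice is without loss of generality.
1. M is the midpoint of LD ⇒ M = (0, 1/2)
2. J is the centroid of triangle DLN ⇒ J = (1/3, 1/3)
2·[DNM] = 1/2, 2·[JLM] = 1/6
[DNM]:[JLM] = 1/2:1/6 = 3

[DNM]:[JLM] = 3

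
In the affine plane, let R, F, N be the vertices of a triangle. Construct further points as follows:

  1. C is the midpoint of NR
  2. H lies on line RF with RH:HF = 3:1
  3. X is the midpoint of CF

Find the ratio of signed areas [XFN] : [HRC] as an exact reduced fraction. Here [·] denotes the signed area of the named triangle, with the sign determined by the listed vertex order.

Assign R = (0, 0), F = (1, 0), N = (0, 1) — the answer is frame-independent, so this choice is without loss of generality.
1. C is the midpoint of NR ⇒ C = (0, 1/2)
2. H lies on line RF with RH:HF = 3:1 ⇒ H = (3/4, 0)
3. X is the midpoint of CF ⇒ X = (1/2, 1/4)
2·[XFN] = 1/4, 2·[HRC] = -3/8
[XFN]:[HRC] = 1/4:-3/8 = -2/3

[XFN]:[HRC] = -2/3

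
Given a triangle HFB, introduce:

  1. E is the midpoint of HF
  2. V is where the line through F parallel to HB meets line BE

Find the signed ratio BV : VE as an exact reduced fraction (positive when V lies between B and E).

BV:VE = -2

Choose coordinates H = (0, 0), F = (1, 0), B = (0, 1).
1. E is the midpoint of HF ⇒ E = (1/2, 0)
2. V is where the line through F parallel to HB meets line BE ⇒ V = (1, -1)
V = B + t·(E−B) with t = 2, so BV:VE = t:(1−t) = 2:-1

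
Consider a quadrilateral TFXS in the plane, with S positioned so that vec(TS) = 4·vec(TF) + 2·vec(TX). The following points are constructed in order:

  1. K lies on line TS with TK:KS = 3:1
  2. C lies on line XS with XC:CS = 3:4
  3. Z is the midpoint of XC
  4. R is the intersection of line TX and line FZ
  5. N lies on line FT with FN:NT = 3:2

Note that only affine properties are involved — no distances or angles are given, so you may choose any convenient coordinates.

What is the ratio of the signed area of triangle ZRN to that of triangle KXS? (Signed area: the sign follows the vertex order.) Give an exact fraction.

Assign T = (0, 0), F = (1, 0), X = (0, 1), S = (4, 2) — the answer is frame-independent, so this choice is without loss of generality.
1. K lies on line TS with TK:KS = 3:1 ⇒ K = (3, 3/2)
2. C lies on line XS with XC:CS = 3:4 ⇒ C = (12/7, 10/7)
3. Z is the midpoint of XC ⇒ Z = (6/7, 17/14)
4. R is the intersection of line TX and line FZ ⇒ R = (0, 17/2)
5. N lies on line FT with FN:NT = 3:2 ⇒ N = (2/5, 0)
2·[ZRN] = 153/35, 2·[KXS] = -1
[ZRN]:[KXS] = 153/35:-1 = -153/35

[ZRN]:[KXS] = -153/35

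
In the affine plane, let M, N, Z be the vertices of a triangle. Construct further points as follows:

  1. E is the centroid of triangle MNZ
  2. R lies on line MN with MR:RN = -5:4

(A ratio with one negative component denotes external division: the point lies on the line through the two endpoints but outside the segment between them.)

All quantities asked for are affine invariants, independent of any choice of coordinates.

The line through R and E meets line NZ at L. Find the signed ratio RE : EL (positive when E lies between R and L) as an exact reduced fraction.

Work in coordinates with M = (0, 0), N = (1, 0), Z = (0, 1).
1. E is the centroid of triangle MNZ ⇒ E = (1/3, 1/3)
2. R lies on line MN with MR:RN = -5:4 ⇒ R = (5, 0)
line RE meets NZ at L = (9/13, 4/13)
E = R + t·(L−R) with t = 13/12, so RE:EL = 13/12:-1/12

RE:EL = -13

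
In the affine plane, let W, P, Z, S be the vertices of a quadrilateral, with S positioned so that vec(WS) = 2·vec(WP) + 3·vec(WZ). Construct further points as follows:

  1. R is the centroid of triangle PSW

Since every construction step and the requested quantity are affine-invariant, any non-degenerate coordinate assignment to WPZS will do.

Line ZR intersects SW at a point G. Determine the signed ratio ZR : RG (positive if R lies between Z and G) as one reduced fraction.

Set W = (0, 0), P = (1, 0), Z = (0, 1), S = (2, 3); any affine frame gives the same invariant.
1. R is the centroid of triangle PSW ⇒ R = (1, 1)
line ZR meets SW at G = (2/3, 1)
R = Z + t·(G−Z) with t = 3/2, so ZR:RG = 3/2:-1/2

ZR:RG = -3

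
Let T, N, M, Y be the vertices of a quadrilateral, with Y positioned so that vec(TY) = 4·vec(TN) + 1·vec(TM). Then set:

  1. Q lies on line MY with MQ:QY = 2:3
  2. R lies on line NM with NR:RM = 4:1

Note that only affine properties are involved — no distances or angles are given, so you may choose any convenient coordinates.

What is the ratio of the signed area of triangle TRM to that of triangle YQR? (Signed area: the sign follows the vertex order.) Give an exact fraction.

Work in coordinates with T = (0, 0), N = (1, 0), M = (0, 1), Y = (4, 1).
1. Q lies on line MY with MQ:QY = 2:3 ⇒ Q = (8/5, 1)
2. R lies on line NM with NR:RM = 4:1 ⇒ R = (1/5, 4/5)
2·[TRM] = 1/5, 2·[YQR] = 12/25
[TRM]:[YQR] = 1/5:12/25 = 5/12

[TRM]:[YQR] = 5/12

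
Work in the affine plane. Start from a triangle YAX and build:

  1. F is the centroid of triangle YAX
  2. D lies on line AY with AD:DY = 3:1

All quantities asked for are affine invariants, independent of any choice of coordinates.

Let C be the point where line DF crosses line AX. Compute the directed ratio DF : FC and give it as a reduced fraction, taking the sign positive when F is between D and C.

Choose coordinates Y = (0, 0), A = (1, 0), X = (0, 1).
1. F is the centroid of triangle YAX ⇒ F = (1/3, 1/3)
2. D lies on line AY with AD:DY = 3:1 ⇒ D = (1/4, 0)
line DF meets AX at C = (2/5, 3/5)
F = D + t·(C−D) with t = 5/9, so DF:FC = 5/9:4/9

DF:FC = 5/4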